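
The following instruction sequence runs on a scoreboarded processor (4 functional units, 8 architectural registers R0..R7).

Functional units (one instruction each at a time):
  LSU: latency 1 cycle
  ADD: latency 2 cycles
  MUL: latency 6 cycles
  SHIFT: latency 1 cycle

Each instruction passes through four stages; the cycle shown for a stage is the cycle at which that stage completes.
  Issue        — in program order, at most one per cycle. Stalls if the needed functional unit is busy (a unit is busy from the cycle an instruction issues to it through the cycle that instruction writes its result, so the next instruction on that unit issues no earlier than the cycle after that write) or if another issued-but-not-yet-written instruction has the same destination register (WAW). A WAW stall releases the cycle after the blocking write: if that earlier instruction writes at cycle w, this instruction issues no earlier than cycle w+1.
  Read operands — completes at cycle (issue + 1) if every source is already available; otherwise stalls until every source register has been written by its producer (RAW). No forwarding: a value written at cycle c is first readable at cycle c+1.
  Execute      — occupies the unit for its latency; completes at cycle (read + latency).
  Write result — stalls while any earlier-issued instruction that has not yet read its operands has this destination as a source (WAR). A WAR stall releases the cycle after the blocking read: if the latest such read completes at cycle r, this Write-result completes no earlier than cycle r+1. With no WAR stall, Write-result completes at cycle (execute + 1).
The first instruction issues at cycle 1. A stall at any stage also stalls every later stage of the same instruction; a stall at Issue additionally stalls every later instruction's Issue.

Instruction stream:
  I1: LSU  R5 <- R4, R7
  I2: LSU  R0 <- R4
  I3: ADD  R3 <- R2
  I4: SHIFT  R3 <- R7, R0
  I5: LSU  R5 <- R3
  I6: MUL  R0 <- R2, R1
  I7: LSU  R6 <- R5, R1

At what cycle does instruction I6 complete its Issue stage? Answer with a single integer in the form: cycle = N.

cycle = 13

[1] I1→LSU
[2] I1 RO
[3] I1 EX
[4] I1 WR R5
[5] I2→LSU
[6] I2 RO, I3→ADD
[7] I2 EX, I3 RO
[8] I2 WR R0
[9] I3 EX
[10] I3 WR R3
[11] I4→SHIFT
[12] I4 RO, I5→LSU
[13] I4 EX, I6→MUL
[14] I4 WR R3, I6 RO
[15] I5 RO
[16] I5 EX
[17] I5 WR R5
[18] I7→LSU
[19] I7 RO
[20] I6 EX, I7 EX
[21] I6 WR R0, I7 WR R6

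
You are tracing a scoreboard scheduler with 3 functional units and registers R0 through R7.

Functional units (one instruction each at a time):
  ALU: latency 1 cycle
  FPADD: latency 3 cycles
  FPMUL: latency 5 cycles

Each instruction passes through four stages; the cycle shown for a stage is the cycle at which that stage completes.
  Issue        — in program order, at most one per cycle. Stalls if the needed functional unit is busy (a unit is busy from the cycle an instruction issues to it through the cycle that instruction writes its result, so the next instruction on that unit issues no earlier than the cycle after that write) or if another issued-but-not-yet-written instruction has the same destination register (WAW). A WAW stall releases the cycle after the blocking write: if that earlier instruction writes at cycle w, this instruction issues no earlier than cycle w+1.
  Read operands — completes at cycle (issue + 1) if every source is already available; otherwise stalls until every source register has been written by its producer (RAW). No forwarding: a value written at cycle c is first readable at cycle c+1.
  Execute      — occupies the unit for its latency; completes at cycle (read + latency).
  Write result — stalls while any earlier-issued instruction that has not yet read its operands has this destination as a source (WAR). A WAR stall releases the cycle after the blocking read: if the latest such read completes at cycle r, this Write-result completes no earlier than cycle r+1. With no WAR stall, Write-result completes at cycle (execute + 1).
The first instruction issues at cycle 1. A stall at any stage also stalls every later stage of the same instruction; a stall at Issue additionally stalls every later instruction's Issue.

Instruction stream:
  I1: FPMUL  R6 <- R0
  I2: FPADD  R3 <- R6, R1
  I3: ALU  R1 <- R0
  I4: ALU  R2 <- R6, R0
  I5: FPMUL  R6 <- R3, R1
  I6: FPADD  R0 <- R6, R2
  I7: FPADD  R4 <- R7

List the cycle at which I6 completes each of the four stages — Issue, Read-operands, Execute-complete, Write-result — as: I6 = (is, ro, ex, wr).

I6 = (14, 21, 24, 25)

[1] I1 dispatched to FPMUL
[2] I1 operands ready · I2 dispatched to FPADD
[3] I3 dispatched to ALU
[4] I3 operands ready
[5] I3 complete
[7] I1 complete
[8] R6←I1
[9] I2 operands ready
[10] R1←I3
[11] I4 dispatched to ALU
[12] I2 complete · I4 operands ready · I5 dispatched to FPMUL
[13] R3←I2 · I4 complete
[14] R2←I4 · I5 operands ready · I6 dispatched to FPADD
[19] I5 complete
[20] R6←I5
[21] I6 operands ready
[24] I6 complete
[25] R0←I6
[26] I7 dispatched to FPADD
[27] I7 operands ready
[30] I7 complete
[31] R4←I7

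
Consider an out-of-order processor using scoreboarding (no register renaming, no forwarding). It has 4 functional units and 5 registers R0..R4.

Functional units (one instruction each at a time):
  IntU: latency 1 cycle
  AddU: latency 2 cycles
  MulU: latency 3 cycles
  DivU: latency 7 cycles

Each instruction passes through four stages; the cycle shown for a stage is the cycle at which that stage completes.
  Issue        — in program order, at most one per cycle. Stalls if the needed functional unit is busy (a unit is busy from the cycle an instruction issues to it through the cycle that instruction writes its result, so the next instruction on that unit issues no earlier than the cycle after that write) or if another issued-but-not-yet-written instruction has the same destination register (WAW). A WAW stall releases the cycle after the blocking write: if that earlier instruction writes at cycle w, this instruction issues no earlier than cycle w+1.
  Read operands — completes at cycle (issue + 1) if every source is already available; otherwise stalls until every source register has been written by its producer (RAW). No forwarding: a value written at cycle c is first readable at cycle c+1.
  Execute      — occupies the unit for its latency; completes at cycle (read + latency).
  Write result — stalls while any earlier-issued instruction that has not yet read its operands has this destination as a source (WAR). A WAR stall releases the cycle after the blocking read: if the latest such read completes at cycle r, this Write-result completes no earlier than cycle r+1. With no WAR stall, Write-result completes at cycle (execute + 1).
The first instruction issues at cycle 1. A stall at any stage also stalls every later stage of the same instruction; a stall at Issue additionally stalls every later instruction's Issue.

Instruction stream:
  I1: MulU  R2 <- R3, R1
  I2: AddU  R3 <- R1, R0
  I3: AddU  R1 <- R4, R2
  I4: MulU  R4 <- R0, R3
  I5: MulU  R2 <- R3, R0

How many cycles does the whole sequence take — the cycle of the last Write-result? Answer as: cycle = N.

cycle 1: I1 issues→MulU
cycle 2: I1 reads | I2 issues→AddU
cycle 3: I2 reads
cycle 5: I1 exec-done | I2 exec-done
cycle 6: I1 writes R2 | I2 writes R3
cycle 7: I3 issues→AddU
cycle 8: I3 reads | I4 issues→MulU
cycle 9: I4 reads
cycle 10: I3 exec-done
cycle 11: I3 writes R1
cycle 12: I4 exec-done
cycle 13: I4 writes R4
cycle 14: I5 issues→MulU
cycle 15: I5 reads
cycle 18: I5 exec-done
cycle 19: I5 writes R2

cycle = 19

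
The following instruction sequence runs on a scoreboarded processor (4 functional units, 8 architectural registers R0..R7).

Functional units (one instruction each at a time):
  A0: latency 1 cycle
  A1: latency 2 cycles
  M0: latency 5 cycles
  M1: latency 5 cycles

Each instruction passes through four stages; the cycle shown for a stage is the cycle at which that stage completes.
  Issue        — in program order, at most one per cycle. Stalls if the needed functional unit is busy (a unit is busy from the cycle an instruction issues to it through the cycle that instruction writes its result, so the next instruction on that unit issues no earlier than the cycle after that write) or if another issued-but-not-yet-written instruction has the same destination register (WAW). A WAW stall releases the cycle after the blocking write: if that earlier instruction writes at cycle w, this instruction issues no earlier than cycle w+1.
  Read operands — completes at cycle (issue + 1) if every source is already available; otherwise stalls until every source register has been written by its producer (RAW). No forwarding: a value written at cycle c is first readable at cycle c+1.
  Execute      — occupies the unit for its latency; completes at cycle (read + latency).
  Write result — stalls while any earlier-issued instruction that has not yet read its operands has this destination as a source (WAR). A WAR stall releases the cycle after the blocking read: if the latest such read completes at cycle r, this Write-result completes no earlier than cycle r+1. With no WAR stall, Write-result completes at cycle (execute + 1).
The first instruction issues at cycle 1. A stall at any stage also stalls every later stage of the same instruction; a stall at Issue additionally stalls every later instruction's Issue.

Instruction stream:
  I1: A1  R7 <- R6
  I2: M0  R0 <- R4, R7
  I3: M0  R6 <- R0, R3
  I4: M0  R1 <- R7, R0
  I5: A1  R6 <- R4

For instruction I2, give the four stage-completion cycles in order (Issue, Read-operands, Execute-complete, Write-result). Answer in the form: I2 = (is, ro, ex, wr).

I2 = (2, 6, 11, 12)

I1  is:1  ro:2  ex:4  wr:5
I2  is:2  ro:6  ex:11  wr:12  — RAW R7: wait I1 write@5
I3  is:13  ro:14  ex:19  wr:20  — struct: M0 busy until I2 writes@12
I4  is:21  ro:22  ex:27  wr:28  — struct: M0 busy until I3 writes@20
I5  is:22  ro:23  ex:25  wr:26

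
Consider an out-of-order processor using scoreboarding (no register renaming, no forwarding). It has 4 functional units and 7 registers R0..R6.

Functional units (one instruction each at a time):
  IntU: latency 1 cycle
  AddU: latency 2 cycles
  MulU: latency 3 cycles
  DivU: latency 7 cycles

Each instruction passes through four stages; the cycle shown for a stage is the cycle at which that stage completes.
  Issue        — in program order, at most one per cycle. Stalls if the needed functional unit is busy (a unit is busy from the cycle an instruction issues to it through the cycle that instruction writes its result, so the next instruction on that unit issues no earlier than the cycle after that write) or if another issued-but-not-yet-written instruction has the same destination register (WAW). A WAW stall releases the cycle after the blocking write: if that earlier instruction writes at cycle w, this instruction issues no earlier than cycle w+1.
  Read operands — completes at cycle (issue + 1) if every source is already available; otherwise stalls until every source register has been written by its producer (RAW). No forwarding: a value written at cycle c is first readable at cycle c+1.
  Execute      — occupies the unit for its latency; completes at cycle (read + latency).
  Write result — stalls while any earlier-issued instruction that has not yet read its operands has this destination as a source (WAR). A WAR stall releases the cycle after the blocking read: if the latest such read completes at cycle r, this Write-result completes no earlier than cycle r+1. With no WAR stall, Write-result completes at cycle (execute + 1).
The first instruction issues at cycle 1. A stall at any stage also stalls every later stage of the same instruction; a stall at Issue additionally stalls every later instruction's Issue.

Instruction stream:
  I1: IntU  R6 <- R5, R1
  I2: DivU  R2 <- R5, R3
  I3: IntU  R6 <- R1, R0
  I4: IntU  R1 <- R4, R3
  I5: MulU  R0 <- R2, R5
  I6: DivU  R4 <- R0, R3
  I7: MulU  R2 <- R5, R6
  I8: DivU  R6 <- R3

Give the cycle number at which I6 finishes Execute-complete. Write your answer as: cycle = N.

I1 -> (1, 2, 3, 4)
I2 -> (2, 3, 10, 11)
I3 -> (5, 6, 7, 8)  // struct: IntU busy until I1 writes@4
I4 -> (9, 10, 11, 12)  // struct: IntU busy until I3 writes@8
I5 -> (10, 12, 15, 16)  // RAW R2: wait I2 write@11
I6 -> (12, 17, 24, 25)  // struct: DivU busy until I2 writes@11, RAW R0: wait I5 write@16
I7 -> (17, 18, 21, 22)  // struct: MulU busy until I5 writes@16
I8 -> (26, 27, 34, 35)  // struct: DivU busy until I6 writes@25

cycle = 24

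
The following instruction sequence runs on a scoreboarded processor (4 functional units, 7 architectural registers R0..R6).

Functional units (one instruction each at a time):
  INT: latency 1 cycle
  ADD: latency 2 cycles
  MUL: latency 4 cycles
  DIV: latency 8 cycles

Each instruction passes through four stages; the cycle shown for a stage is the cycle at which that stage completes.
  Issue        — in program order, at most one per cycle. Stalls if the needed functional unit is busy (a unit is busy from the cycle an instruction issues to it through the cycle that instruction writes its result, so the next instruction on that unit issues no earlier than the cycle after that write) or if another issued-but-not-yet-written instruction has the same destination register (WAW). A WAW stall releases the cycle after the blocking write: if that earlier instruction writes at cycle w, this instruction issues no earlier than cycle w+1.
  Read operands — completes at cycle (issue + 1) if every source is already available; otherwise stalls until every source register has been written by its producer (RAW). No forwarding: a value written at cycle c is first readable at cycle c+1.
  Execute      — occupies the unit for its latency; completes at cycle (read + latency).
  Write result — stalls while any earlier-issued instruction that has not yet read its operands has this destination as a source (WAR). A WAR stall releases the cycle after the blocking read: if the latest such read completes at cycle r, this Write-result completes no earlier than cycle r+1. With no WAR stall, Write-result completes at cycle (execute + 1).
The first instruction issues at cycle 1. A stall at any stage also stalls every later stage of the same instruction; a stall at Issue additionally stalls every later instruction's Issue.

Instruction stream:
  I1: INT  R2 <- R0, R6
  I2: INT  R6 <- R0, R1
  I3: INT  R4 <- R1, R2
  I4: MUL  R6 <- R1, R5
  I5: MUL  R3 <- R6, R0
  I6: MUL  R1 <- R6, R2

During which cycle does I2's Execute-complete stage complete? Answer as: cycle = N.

t=1  I1 dispatched to INT
t=2  I1 operands ready
t=3  I1 complete
t=4  R2←I1
t=5  I2 dispatched to INT
t=6  I2 operands ready
t=7  I2 complete
t=8  R6←I2
t=9  I3 dispatched to INT
t=10  I3 operands ready, I4 dispatched to MUL
t=11  I3 complete, I4 operands ready
t=12  R4←I3
t=15  I4 complete
t=16  R6←I4
t=17  I5 dispatched to MUL
t=18  I5 operands ready
t=22  I5 complete
t=23  R3←I5
t=24  I6 dispatched to MUL
t=25  I6 operands ready
t=29  I6 complete
t=30  R1←I6

cycle = 7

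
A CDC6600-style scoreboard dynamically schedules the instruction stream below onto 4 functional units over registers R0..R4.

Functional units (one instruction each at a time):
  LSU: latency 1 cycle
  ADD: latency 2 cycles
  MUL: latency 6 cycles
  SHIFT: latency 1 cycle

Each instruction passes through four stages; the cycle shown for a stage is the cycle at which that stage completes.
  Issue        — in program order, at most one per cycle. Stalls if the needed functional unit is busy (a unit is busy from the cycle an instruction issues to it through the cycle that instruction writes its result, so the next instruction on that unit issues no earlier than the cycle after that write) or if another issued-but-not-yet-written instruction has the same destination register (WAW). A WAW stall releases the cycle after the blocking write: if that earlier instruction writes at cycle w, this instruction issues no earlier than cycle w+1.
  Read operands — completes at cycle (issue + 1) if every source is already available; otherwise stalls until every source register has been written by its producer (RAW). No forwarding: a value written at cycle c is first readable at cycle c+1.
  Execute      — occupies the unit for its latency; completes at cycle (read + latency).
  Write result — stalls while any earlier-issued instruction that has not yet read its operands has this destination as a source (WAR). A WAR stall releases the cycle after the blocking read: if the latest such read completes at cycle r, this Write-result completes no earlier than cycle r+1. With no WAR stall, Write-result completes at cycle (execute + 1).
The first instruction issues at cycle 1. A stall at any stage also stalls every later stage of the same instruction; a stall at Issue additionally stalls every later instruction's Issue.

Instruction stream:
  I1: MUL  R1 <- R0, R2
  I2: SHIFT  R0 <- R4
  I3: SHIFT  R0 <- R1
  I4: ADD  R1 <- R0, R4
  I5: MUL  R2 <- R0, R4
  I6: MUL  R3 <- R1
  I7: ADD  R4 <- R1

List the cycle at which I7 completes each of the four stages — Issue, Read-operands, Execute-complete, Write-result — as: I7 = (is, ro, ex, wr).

I7 = (22, 23, 25, 26)

cycle 1: I1→MUL
cycle 2: I1 RO, I2→SHIFT
cycle 3: I2 RO
cycle 4: I2 EX
cycle 5: I2 WR R0
cycle 6: I3→SHIFT
cycle 8: I1 EX
cycle 9: I1 WR R1
cycle 10: I3 RO, I4→ADD
cycle 11: I3 EX, I5→MUL
cycle 12: I3 WR R0
cycle 13: I4 RO, I5 RO
cycle 15: I4 EX
cycle 16: I4 WR R1
cycle 19: I5 EX
cycle 20: I5 WR R2
cycle 21: I6→MUL
cycle 22: I6 RO, I7→ADD
cycle 23: I7 RO
cycle 25: I7 EX
cycle 26: I7 WR R4
cycle 28: I6 EX
cycle 29: I6 WR R3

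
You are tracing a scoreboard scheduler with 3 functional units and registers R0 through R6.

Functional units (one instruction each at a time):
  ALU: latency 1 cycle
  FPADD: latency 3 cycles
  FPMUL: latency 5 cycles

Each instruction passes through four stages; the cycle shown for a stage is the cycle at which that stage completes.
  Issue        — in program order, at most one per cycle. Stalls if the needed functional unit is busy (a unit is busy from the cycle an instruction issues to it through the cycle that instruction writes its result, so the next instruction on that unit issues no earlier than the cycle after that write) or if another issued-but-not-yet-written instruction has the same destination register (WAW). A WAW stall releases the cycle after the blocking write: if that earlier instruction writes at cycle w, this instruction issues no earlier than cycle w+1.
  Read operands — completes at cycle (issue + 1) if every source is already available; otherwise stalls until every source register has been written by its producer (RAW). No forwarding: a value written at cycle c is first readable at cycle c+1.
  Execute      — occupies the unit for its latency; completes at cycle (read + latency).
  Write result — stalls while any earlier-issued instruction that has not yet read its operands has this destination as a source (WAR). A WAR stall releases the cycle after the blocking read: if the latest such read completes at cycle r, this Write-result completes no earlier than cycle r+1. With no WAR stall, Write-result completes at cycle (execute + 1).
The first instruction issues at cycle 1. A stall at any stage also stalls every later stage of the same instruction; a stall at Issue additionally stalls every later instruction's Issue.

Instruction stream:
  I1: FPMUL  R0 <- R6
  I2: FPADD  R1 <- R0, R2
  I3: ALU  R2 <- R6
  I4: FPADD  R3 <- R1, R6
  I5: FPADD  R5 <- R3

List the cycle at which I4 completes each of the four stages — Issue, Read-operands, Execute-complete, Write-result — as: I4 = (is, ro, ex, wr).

I4 = (14, 15, 18, 19)

  I1 | 1 | 2 | 7 | 8
  I2 | 2 | 9 | 12 | 13   RAW R0: wait I1 write@8
  I3 | 3 | 4 | 5 | 10   WAR R2: wait I2 read@9
  I4 | 14 | 15 | 18 | 19   struct: FPADD busy until I2 writes@13
  I5 | 20 | 21 | 24 | 25   struct: FPADD busy until I4 writes@19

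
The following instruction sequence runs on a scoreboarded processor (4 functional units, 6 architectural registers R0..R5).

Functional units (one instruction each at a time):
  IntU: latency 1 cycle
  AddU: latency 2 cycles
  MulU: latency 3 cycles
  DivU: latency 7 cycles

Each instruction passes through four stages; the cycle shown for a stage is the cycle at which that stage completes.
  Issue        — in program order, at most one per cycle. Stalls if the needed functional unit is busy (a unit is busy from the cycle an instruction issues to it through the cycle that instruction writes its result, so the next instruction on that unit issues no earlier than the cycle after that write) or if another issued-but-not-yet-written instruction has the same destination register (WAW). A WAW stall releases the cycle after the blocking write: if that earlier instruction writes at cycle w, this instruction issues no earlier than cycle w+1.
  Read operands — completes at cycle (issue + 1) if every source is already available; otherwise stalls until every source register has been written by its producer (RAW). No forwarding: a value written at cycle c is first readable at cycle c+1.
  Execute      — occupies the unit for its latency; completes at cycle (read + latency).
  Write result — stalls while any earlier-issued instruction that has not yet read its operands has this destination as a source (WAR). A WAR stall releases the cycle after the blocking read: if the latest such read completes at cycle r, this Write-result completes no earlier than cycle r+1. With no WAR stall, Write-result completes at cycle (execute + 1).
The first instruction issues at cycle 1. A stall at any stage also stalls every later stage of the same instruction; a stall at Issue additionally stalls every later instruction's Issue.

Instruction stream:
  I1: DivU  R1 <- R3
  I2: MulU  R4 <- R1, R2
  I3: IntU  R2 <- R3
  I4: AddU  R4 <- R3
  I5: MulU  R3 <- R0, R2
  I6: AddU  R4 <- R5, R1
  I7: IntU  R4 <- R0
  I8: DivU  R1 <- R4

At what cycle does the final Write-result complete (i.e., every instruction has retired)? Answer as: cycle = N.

cycle = 38

  I1 | 1 | 2 | 9 | 10
  I2 | 2 | 11 | 14 | 15   RAW R1: wait I1 write@10
  I3 | 3 | 4 | 5 | 12   WAR R2: wait I2 read@11
  I4 | 16 | 17 | 19 | 20   WAW R4: wait I2 write@15
  I5 | 17 | 18 | 21 | 22
  I6 | 21 | 22 | 24 | 25   struct: AddU busy until I4 writes@20
  I7 | 26 | 27 | 28 | 29   WAW R4: wait I6 write@25
  I8 | 27 | 30 | 37 | 38   RAW R4: wait I7 write@29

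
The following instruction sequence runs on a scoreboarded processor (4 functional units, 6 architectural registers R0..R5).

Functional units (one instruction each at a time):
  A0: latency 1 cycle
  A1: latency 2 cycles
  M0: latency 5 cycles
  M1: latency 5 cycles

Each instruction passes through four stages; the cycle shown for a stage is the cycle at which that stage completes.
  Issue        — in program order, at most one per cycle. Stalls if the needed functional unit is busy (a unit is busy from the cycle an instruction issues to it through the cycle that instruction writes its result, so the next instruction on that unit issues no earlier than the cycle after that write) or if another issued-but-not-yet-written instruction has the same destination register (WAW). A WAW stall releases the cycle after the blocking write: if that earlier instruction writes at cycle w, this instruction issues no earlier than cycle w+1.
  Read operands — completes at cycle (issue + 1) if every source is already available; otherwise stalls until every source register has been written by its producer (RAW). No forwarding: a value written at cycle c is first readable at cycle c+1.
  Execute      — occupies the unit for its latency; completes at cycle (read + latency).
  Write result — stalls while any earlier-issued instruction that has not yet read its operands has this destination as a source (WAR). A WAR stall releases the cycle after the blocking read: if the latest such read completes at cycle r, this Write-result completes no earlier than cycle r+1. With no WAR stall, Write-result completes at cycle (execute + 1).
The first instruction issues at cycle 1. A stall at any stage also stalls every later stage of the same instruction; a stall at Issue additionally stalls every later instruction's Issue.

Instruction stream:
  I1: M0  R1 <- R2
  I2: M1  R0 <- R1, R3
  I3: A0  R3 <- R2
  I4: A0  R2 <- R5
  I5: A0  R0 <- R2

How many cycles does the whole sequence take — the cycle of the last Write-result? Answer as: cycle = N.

[1] issue I1 (M0)
[2] I1 read-ops, issue I2 (M1)
[3] issue I3 (A0)
[4] I3 read-ops
[5] I3 finished on A0
[7] I1 finished on M0
[8] I1→R1
[9] I2 read-ops
[10] I3→R3
[11] issue I4 (A0)
[12] I4 read-ops
[13] I4 finished on A0
[14] I2 finished on M1, I4→R2
[15] I2→R0
[16] issue I5 (A0)
[17] I5 read-ops
[18] I5 finished on A0
[19] I5→R0

cycle = 19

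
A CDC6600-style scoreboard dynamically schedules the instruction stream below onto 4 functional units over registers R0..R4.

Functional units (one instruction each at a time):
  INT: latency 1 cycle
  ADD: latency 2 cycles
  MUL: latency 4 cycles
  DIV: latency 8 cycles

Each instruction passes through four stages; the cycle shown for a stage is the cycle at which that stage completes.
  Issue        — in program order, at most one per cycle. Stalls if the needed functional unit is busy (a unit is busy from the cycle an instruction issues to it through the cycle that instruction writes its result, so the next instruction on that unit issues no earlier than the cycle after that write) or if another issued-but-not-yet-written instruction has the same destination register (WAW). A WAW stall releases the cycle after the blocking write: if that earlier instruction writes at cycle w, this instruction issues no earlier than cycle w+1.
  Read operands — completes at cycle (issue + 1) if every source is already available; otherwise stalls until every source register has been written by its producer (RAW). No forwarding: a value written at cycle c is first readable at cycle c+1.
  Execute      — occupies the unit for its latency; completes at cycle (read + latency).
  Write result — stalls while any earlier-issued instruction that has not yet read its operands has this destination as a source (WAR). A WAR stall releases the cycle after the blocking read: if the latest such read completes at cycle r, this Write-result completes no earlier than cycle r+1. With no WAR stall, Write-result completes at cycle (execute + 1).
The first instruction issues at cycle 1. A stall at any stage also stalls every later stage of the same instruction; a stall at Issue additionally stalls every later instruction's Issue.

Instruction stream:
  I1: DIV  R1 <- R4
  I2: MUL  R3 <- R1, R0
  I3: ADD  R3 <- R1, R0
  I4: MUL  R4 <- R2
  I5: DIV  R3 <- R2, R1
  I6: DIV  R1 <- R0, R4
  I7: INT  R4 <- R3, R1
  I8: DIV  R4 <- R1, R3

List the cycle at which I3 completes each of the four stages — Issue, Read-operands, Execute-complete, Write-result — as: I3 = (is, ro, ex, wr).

I3 = (18, 19, 21, 22)

t=1  I1→DIV
t=2  I1 RO, I2→MUL
t=10  I1 EX
t=11  I1 WR R1
t=12  I2 RO
t=16  I2 EX
t=17  I2 WR R3
t=18  I3→ADD
t=19  I3 RO, I4→MUL
t=20  I4 RO
t=21  I3 EX
t=22  I3 WR R3
t=23  I5→DIV
t=24  I4 EX, I5 RO
t=25  I4 WR R4
t=32  I5 EX
t=33  I5 WR R3
t=34  I6→DIV
t=35  I6 RO, I7→INT
t=43  I6 EX
t=44  I6 WR R1
t=45  I7 RO
t=46  I7 EX
t=47  I7 WR R4
t=48  I8→DIV
t=49  I8 RO
t=57  I8 EX
t=58  I8 WR R4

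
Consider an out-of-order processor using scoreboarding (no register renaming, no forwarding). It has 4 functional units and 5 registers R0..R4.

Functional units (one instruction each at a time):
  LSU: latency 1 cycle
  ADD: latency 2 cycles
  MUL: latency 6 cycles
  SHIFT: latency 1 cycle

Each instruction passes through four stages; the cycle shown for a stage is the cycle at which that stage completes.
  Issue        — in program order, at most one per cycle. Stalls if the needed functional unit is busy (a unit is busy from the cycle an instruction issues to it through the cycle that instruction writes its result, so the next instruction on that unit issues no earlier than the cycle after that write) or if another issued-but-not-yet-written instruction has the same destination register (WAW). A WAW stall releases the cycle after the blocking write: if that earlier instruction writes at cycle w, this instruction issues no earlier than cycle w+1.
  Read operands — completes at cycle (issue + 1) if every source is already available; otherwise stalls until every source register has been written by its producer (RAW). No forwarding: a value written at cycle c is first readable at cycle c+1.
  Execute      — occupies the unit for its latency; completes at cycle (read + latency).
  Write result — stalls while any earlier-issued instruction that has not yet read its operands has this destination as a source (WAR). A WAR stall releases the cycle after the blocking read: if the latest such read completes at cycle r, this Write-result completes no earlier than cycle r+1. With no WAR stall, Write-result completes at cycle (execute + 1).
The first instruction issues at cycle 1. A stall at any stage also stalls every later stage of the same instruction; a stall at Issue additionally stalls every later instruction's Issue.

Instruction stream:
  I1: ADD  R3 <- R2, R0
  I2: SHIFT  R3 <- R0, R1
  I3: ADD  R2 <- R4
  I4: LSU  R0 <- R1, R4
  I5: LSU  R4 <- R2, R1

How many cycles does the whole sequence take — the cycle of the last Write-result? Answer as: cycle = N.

cycle = 15

t=1  issue I1 (ADD)
t=2  I1 read-ops
t=4  I1 finished on ADD
t=5  I1→R3
t=6  issue I2 (SHIFT)
t=7  I2 read-ops; issue I3 (ADD)
t=8  I2 finished on SHIFT; I3 read-ops; issue I4 (LSU)
t=9  I2→R3; I4 read-ops
t=10  I3 finished on ADD; I4 finished on LSU
t=11  I3→R2; I4→R0
t=12  issue I5 (LSU)
t=13  I5 read-ops
t=14  I5 finished on LSU
t=15  I5→R4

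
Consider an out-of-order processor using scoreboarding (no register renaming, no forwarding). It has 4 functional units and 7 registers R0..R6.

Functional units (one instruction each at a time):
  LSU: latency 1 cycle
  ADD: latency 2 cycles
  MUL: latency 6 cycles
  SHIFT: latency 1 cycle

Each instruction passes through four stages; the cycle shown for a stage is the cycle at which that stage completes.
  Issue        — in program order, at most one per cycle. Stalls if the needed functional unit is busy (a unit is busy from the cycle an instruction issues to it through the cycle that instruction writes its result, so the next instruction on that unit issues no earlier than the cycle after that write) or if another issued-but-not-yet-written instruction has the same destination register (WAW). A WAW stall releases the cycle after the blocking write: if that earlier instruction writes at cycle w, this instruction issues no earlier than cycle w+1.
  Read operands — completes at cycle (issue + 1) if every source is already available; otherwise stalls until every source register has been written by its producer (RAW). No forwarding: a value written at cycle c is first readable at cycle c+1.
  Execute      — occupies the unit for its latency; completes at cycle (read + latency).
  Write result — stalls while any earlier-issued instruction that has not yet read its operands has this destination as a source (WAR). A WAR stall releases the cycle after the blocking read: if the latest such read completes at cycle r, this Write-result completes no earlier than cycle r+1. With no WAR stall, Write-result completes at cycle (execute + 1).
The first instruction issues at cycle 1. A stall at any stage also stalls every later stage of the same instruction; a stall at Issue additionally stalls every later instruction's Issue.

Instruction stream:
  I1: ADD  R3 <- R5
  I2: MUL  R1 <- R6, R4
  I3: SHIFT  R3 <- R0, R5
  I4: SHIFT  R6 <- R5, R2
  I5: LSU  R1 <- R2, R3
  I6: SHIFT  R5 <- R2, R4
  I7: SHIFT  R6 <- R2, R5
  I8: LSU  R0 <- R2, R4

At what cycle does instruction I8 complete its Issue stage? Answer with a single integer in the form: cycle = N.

cycle = 19

[1] I1 issues→ADD
[2] I1 reads, I2 issues→MUL
[3] I2 reads
[4] I1 exec-done
[5] I1 writes R3
[6] I3 issues→SHIFT
[7] I3 reads
[8] I3 exec-done
[9] I2 exec-done, I3 writes R3
[10] I2 writes R1, I4 issues→SHIFT
[11] I4 reads, I5 issues→LSU
[12] I4 exec-done, I5 reads
[13] I4 writes R6, I5 exec-done
[14] I5 writes R1, I6 issues→SHIFT
[15] I6 reads
[16] I6 exec-done
[17] I6 writes R5
[18] I7 issues→SHIFT
[19] I7 reads, I8 issues→LSU
[20] I7 exec-done, I8 reads
[21] I7 writes R6, I8 exec-done
[22] I8 writes R0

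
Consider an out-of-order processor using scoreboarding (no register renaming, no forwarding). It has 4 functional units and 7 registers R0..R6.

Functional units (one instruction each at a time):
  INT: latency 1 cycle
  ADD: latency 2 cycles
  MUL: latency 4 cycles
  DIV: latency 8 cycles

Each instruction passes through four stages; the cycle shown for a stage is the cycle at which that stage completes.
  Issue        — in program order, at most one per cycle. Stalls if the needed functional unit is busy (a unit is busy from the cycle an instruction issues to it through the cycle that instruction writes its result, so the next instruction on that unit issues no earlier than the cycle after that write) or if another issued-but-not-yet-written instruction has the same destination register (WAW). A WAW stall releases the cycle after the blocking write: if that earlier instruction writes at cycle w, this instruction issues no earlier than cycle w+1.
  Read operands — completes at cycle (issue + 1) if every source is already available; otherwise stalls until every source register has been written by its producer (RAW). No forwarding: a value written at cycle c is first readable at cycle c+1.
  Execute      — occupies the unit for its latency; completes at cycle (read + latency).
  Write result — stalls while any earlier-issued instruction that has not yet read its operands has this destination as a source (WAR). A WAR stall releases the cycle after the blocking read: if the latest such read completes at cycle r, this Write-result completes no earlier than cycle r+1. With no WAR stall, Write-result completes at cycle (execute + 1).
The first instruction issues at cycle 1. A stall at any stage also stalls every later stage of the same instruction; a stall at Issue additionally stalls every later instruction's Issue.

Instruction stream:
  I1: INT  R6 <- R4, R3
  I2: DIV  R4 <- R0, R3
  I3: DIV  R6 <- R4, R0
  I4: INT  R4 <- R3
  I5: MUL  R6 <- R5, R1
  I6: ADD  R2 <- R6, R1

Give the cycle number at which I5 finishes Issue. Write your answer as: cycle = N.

[1] I1→INT
[2] I1 RO, I2→DIV
[3] I1 EX, I2 RO
[4] I1 WR R6
[11] I2 EX
[12] I2 WR R4
[13] I3→DIV
[14] I3 RO, I4→INT
[15] I4 RO
[16] I4 EX
[17] I4 WR R4
[22] I3 EX
[23] I3 WR R6
[24] I5→MUL
[25] I5 RO, I6→ADD
[29] I5 EX
[30] I5 WR R6
[31] I6 RO
[33] I6 EX
[34] I6 WR R2

cycle = 24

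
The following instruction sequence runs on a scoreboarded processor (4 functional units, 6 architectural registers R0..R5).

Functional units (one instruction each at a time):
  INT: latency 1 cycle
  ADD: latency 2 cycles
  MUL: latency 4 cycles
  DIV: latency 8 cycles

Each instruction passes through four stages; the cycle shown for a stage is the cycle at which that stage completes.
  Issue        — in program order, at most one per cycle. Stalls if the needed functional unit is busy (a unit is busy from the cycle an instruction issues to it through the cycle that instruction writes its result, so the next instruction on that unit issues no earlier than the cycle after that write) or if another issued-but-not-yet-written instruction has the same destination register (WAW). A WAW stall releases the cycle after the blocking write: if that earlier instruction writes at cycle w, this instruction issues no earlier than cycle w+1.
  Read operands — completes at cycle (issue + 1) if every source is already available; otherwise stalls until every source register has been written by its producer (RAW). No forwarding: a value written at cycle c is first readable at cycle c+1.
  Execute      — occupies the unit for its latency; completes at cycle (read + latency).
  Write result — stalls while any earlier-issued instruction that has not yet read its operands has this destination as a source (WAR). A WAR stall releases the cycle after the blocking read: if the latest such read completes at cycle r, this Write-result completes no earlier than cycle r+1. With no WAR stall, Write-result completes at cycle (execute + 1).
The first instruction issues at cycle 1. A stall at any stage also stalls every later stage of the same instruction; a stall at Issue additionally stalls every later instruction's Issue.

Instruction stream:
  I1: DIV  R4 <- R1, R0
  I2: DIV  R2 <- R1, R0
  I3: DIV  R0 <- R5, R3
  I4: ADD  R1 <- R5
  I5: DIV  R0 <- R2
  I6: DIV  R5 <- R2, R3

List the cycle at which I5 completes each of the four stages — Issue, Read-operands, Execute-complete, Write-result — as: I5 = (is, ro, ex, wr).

I5 = (34, 35, 43, 44)

  I1 | 1 | 2 | 10 | 11
  I2 | 12 | 13 | 21 | 22   struct: DIV busy until I1 writes@11
  I3 | 23 | 24 | 32 | 33   struct: DIV busy until I2 writes@22
  I4 | 24 | 25 | 27 | 28
  I5 | 34 | 35 | 43 | 44   struct: DIV busy until I3 writes@33
  I6 | 45 | 46 | 54 | 55   struct: DIV busy until I5 writes@44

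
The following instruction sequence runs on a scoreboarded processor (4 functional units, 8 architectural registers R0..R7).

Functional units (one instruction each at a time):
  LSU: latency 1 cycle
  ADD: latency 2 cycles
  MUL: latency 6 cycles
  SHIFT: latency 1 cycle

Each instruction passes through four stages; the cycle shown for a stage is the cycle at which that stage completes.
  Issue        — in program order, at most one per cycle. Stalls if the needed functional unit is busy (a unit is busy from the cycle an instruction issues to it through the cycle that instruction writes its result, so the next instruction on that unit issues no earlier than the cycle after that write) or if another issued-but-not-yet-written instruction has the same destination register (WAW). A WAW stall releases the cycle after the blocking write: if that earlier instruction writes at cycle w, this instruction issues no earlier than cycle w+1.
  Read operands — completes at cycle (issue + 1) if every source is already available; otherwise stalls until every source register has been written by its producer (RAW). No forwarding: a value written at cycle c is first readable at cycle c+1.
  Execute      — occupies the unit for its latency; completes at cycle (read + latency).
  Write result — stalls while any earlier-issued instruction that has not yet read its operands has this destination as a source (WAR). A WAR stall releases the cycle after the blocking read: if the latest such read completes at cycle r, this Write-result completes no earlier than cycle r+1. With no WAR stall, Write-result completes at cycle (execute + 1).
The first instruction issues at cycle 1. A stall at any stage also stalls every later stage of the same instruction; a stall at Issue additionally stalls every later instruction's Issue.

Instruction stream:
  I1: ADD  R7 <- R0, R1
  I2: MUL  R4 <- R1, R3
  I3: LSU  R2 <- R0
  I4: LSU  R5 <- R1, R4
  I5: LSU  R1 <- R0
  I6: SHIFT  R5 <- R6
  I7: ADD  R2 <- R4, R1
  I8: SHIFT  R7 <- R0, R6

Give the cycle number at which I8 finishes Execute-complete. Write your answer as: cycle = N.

cycle = 21

[1] I1→ADD
[2] I1 RO · I2→MUL
[3] I2 RO · I3→LSU
[4] I1 EX · I3 RO
[5] I1 WR R7 · I3 EX
[6] I3 WR R2
[7] I4→LSU
[9] I2 EX
[10] I2 WR R4
[11] I4 RO
[12] I4 EX
[13] I4 WR R5
[14] I5→LSU
[15] I5 RO · I6→SHIFT
[16] I5 EX · I6 RO · I7→ADD
[17] I5 WR R1 · I6 EX
[18] I6 WR R5 · I7 RO
[19] I8→SHIFT
[20] I7 EX · I8 RO
[21] I7 WR R2 · I8 EX
[22] I8 WR R7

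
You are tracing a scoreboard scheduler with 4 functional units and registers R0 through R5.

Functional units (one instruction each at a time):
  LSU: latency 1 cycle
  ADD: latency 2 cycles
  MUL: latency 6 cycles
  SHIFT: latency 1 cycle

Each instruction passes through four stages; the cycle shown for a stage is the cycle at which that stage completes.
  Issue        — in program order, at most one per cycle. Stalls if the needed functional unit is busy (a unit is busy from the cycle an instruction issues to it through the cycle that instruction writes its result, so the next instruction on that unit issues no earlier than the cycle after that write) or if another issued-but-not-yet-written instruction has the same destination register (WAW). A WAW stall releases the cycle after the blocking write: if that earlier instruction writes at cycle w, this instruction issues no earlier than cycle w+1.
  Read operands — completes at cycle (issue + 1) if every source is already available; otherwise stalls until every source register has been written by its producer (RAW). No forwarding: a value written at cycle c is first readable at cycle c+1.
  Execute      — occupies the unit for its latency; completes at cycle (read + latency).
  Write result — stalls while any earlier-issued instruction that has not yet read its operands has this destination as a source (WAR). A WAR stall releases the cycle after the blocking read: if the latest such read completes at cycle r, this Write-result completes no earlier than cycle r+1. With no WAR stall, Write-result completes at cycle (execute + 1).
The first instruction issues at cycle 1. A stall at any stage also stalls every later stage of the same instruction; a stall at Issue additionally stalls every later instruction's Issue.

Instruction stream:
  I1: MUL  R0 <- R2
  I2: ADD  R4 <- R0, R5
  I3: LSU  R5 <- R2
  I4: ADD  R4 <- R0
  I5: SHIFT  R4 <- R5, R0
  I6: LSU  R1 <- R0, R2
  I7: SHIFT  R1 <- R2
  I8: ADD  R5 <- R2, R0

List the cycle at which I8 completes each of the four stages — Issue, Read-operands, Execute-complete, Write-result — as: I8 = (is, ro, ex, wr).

[1] I1 issues→MUL
[2] I1 reads, I2 issues→ADD
[3] I3 issues→LSU
[4] I3 reads
[5] I3 exec-done
[8] I1 exec-done
[9] I1 writes R0
[10] I2 reads
[11] I3 writes R5
[12] I2 exec-done
[13] I2 writes R4
[14] I4 issues→ADD
[15] I4 reads
[17] I4 exec-done
[18] I4 writes R4
[19] I5 issues→SHIFT
[20] I5 reads, I6 issues→LSU
[21] I5 exec-done, I6 reads
[22] I5 writes R4, I6 exec-done
[23] I6 writes R1
[24] I7 issues→SHIFT
[25] I7 reads, I8 issues→ADD
[26] I7 exec-done, I8 reads
[27] I7 writes R1
[28] I8 exec-done
[29] I8 writes R5

I8 = (25, 26, 28, 29)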